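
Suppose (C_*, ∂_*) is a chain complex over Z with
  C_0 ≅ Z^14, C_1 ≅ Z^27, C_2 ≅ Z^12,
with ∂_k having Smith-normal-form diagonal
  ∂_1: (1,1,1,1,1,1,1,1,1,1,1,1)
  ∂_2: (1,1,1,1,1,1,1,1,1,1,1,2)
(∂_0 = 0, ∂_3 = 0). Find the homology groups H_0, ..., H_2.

H_0: b_0 = 14 − 0 − 12 = 2; torsion from ∂_1 factors > 1: none. So H_0 ≅ Z^2.
H_1: b_1 = 27 − 12 − 12 = 3; torsion from ∂_2 factors > 1: [2]. So H_1 ≅ Z^3 ⊕ Z/2Z.
H_2: b_2 = 12 − 12 − 0 = 0; torsion from ∂_3 factors > 1: none. So H_2 ≅ 0.

H_0 ≅ Z^2,  H_1 ≅ Z^3 ⊕ Z/2Z,  H_2 = 0.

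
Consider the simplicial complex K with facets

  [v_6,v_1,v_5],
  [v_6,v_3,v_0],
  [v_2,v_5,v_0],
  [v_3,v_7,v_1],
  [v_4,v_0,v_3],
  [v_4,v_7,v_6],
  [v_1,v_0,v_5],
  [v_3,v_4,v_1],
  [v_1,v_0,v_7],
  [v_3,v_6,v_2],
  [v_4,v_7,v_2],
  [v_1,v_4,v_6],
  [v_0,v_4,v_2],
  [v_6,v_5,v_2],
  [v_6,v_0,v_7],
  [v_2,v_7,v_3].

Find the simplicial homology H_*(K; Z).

H_0 ≅ Z,  H_1 ≅ Z^2,  H_2 ≅ Z.

Fix the vertex order v_0 < v_1 < v_2 < v_3 < v_4 < v_5 < v_6 < v_7 and write every simplex with vertices in increasing order. Then dim K = 2 and the simplices of K are:

  0-simplices (8): [v_0], [v_1], [v_2], [v_3], [v_4], [v_5], [v_6], [v_7]
  1-simplices (24): (24 of them)
  2-simplices (16): (16 of them)

giving chain groups C_0 ≅ Z^8, C_1 ≅ Z^24, C_2 ≅ Z^16.

∂_1: C_1 → C_0 is given by ∂[p,q] = [q] − [p]. For instance
  ∂[v_0,v_6] = [v_6] − [v_0].
The resulting 8×24 matrix has rank 7, and its Smith normal form has invariant factors (1,1,1,1,1,1,1).

The boundary map ∂_2: C_2 → C_1 acts by ∂[p,q,r] = [q,r] − [p,r] + [p,q]. For instance
  ∂[v_1,v_3,v_4] = [v_3,v_4] − [v_1,v_4] + [v_1,v_3],
  ∂[v_1,v_5,v_6] = [v_5,v_6] − [v_1,v_6] + [v_1,v_5].
As a 24×16 matrix over Z this has rank 15, with invariant factors (1,1,1,1,1,1,1,1,1,1,1,1,1,1,1).

Now H_k = ker ∂_k / im ∂_{k+1}, so:

  H_0: rank C_0 − rank ∂_1 = 8 − 7 = 1, and the invariant factors of ∂_1 are all 1, so H_0 = Z.
  H_1: rank ker ∂_1 − rank ∂_2 = (24 − 7) − 15 = 2, and the invariant factors of ∂_2 are all 1, so H_1 = Z^2.
  H_2: rank ker ∂_2 − rank ∂_3 = (16 − 15) − 0 = 1, and there is no ∂_3, so H_2 = Z.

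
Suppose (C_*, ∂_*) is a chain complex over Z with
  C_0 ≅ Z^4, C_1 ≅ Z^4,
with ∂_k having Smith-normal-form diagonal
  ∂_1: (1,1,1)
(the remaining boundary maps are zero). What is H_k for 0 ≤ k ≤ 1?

H_0 = Z,  H_1 = Z.

H_0: b_0 = 4 − 0 − 3 = 1; torsion from ∂_1 factors > 1: none. So H_0 = Z.
H_1: b_1 = 4 − 3 − 0 = 1; torsion from ∂_2 factors > 1: none. So H_1 = Z.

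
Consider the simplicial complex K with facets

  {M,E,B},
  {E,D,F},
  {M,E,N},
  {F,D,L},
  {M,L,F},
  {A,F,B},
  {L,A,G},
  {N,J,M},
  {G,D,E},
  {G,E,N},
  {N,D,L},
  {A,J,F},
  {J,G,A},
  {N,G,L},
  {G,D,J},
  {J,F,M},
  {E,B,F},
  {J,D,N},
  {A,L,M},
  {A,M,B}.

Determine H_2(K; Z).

Take the total order A < B < D < E < F < G < J < L < M < N on the vertex set. Then K (dimension 2) consists of the simplices:

  0-simplices (10): A, B, D, E, F, G, J, L, M, N
  1-simplices (30): AB, AF, AG, AJ, AL, AM, BE, BF, BM, DE, DF, DG, DJ, DL, DN, EF, EG, EM, EN, FJ, FL, FM, GJ, GL, GN, JM, JN, LM, LN, MN
  2-simplices (20): ABF, ABM, AFJ, AGJ, AGL, ALM, BEF, BEM, DEF, DEG, DFL, DGJ, DJN, DLN, EGN, EMN, FJM, FLM, GLN, JMN

giving chain groups C_0 ≅ Z^10, C_1 ≅ Z^30, C_2 ≅ Z^20.

The boundary map ∂_1: C_1 → C_0 maps an edge to its endpoints' difference, ∂[p,q] = q − p. For instance
  ∂MN = N − M.
As a 10×30 matrix over Z this has rank 9, with invariant factors (1,1,1,1,1,1,1,1,1).

Boundary ∂_2: C_2 → C_1 sends each 2-simplex [p,q,r] to [q,r] − [p,r] + [p,q]. For instance
  ∂AGL = GL − AL + AG,
  ∂ABM = BM − AM + AB.
The 30×20 boundary matrix has rank 20 and Smith normal form diag(1,1,1,1,1,1,1,1,1,1,1,1,1,1,1,1,1,1,1,2).

Reading off H_k = ker ∂_k / im ∂_{k+1}:

  H_2: rank ker ∂_2 − rank ∂_3 = (20 − 20) − 0 = 0, and there is no ∂_3, so H_2 = 0.

H_2 ≅ 0.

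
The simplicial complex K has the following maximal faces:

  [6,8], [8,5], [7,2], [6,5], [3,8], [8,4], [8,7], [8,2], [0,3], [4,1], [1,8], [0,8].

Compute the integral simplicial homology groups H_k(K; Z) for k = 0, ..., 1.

Fix the vertex order 0 < 1 < 2 < 3 < 4 < 5 < 6 < 7 < 8 and write every simplex with vertices in increasing order. Then dim K = 1 and the simplices of K are:

  0-simplices (9): [0], [1], [2], [3], [4], [5], [6], [7], [8]
  1-simplices (12): [0,3], [0,8], [1,4], [1,8], [2,7], [2,8], [3,8], [4,8], [5,6], [5,8], [6,8], [7,8]

giving chain groups C_0 ≅ Z^9, C_1 ≅ Z^12.

The boundary map ∂_1: C_1 → C_0 maps an edge to its endpoints' difference, ∂[p,q] = q − p. For instance
  ∂[0,3] = [3] − [0].
This gives a 9×12 integer matrix of rank 8; reducing to Smith normal form yields diagonal entries (1,1,1,1,1,1,1,1).

Computing H_k = (kernel of ∂_k) / (image of ∂_{k+1}):

  H_0: rank C_0 − rank ∂_1 = 9 − 8 = 1, and the invariant factors of ∂_1 are all 1, so H_0 ≅ Z.
  H_1: rank ker ∂_1 − rank ∂_2 = (12 − 8) − 0 = 4, and there is no ∂_2, so H_1 ≅ Z^4.

(K is a triangulation of a wedge of 4 circles.)

H_0 ≅ Z,  H_1 ≅ Z^4.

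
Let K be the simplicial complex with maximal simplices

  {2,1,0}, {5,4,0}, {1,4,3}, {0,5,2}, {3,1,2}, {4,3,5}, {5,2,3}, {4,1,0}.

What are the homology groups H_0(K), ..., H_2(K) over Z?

Order the vertices as 0 < 1 < 2 < 3 < 4 < 5. Listing each simplex with vertices in this order, K has dimension 2 with simplices:

  0-simplices (6): [0], [1], [2], [3], [4], [5]
  1-simplices (12): [0,1], [0,2], [0,4], [0,5], [1,2], [1,3], [1,4], [2,3], [2,5], [3,4], [3,5], [4,5]
  2-simplices (8): [0,1,2], [0,1,4], [0,2,5], [0,4,5], [1,2,3], [1,3,4], [2,3,5], [3,4,5]

so the chain groups are C_0 ≅ Z^6, C_1 ≅ Z^12, C_2 ≅ Z^8.

The boundary map ∂_1: C_1 → C_0 sends each edge [p,q] (with p < q) to q − p. For instance
  ∂[0,4] = [4] − [0].
As a 6×12 matrix over Z this has rank 5, with invariant factors (1,1,1,1,1).

Boundary ∂_2: C_2 → C_1 sends each 2-simplex [p,q,r] to [q,r] − [p,r] + [p,q]. For instance
  ∂[0,2,5] = [2,5] − [0,5] + [0,2],
  ∂[1,3,4] = [3,4] − [1,4] + [1,3].
The 12×8 boundary matrix has rank 7 and Smith normal form diag(1,1,1,1,1,1,1).

Now H_k = ker ∂_k / im ∂_{k+1}, so:

  H_0: rank C_0 − rank ∂_1 = 6 − 5 = 1, and the invariant factors of ∂_1 are all 1, so H_0 ≅ Z.
  H_1: rank ker ∂_1 − rank ∂_2 = (12 − 5) − 7 = 0, and the invariant factors of ∂_2 are all 1, so H_1 ≅ 0.
  H_2: rank ker ∂_2 − rank ∂_3 = (8 − 7) − 0 = 1, and there is no ∂_3, so H_2 ≅ Z.

As a check, the Euler characteristic is 6 − 12 + 8 = 2, which agrees with 1 − 0 + 1 = 2.

H_0 = Z,  H_1 = 0,  H_2 = Z.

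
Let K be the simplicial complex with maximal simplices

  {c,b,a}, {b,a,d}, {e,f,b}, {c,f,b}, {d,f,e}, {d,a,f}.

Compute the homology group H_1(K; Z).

H_1 ≅ Z.

We work with the vertex ordering a < b < c < d < e < f. The simplices of K, each written with vertices in increasing order, are:

  0-simplices (6): a, b, c, d, e, f
  1-simplices (12): ab, ac, ad, af, bc, bd, be, bf, cf, de, df, ef
  2-simplices (6): abc, abd, adf, bcf, bef, def

giving chain groups C_0 ≅ Z^6, C_1 ≅ Z^12, C_2 ≅ Z^6.

Boundary ∂_1: C_1 → C_0 sends each edge [p,q] (with p < q) to q − p.
The 6×12 boundary matrix has rank 5 and Smith normal form diag(1,1,1,1,1).

Boundary ∂_2: C_2 → C_1 sends each 2-simplex [p,q,r] to [q,r] − [p,r] + [p,q]. For instance
  ∂abc = bc − ac + ab,
  ∂bcf = cf − bf + bc.
The resulting 12×6 matrix has rank 6, and its Smith normal form has invariant factors (1,1,1,1,1,1).

Now H_k = ker ∂_k / im ∂_{k+1}, so:

  H_1: rank ker ∂_1 − rank ∂_2 = (12 − 5) − 6 = 1, and the invariant factors of ∂_2 are all 1, so H_1 = Z.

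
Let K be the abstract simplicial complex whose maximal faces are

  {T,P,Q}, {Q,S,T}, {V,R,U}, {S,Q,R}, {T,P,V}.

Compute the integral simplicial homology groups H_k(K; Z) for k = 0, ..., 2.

H_0 = Z,  H_1 = Z,  H_2 = 0.

Take the total order P < Q < R < S < T < U < V on the vertex set. Then K (dimension 2) consists of the simplices:

  0-simplices (7): P, Q, R, S, T, U, V
  1-simplices (12): PQ, PT, PV, QR, QS, QT, RS, RU, RV, ST, TV, UV
  2-simplices (5): PQT, PTV, QRS, QST, RUV

so the chain groups are C_0 ≅ Z^7, C_1 ≅ Z^12, C_2 ≅ Z^5.

The boundary map ∂_1: C_1 → C_0 maps an edge to its endpoints' difference, ∂[p,q] = q − p.
The resulting 7×12 matrix has rank 6, and its Smith normal form has invariant factors (1,1,1,1,1,1).

Boundary ∂_2: C_2 → C_1 acts by ∂[p,q,r] = [q,r] − [p,r] + [p,q]. For instance
  ∂PTV = TV − PV + PT,
  ∂PQT = QT − PT + PQ.
The 12×5 boundary matrix has rank 5 and Smith normal form diag(1,1,1,1,1).

Now H_k = ker ∂_k / im ∂_{k+1}, so:

  H_0: rank C_0 − rank ∂_1 = 7 − 6 = 1, and the invariant factors of ∂_1 are all 1, so H_0 ≅ Z.
  H_1: rank ker ∂_1 − rank ∂_2 = (12 − 6) − 5 = 1, and the invariant factors of ∂_2 are all 1, so H_1 ≅ Z.
  H_2: rank ker ∂_2 − rank ∂_3 = (5 − 5) − 0 = 0, and there is no ∂_3, so H_2 ≅ 0.

As a check, the Euler characteristic is 7 − 12 + 5 = 0, which agrees with 1 − 1 + 0 = 0.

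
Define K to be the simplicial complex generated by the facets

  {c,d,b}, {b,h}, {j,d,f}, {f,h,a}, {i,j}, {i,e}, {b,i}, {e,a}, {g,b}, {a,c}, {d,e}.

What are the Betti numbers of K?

Order the vertices as a < b < c < d < e < f < g < h < i < j. Listing each simplex with vertices in this order, K has dimension 2 with simplices:

  0-simplices (10): a, b, c, d, e, f, g, h, i, j
  1-simplices (17): ac, ae, af, ah, bc, bd, bg, bh, bi, cd, de, df, dj, ei, fh, fj, ij
  2-simplices (3): afh, bcd, dfj

giving chain groups C_0 ≅ Z^10, C_1 ≅ Z^17, C_2 ≅ Z^3.

∂_1: C_1 → C_0 is given by ∂[p,q] = [q] − [p]. For instance
  ∂bg = g − b.
The 10×17 boundary matrix has rank 9 and Smith normal form diag(1,1,1,1,1,1,1,1,1).

Boundary ∂_2: C_2 → C_1 maps a triangle to the signed sum of its edges. For instance
  ∂bcd = cd − bd + bc,
  ∂afh = fh − ah + af.
This gives a 17×3 integer matrix of rank 3; reducing to Smith normal form yields diagonal entries (1,1,1).

From H_k ≅ ker(∂_k) / im(∂_{k+1}) we obtain:

  H_0: rank C_0 − rank ∂_1 = 10 − 9 = 1, and the invariant factors of ∂_1 are all 1, so H_0 ≅ Z.
  H_1: rank ker ∂_1 − rank ∂_2 = (17 − 9) − 3 = 5, and the invariant factors of ∂_2 are all 1, so H_1 ≅ Z^5.
  H_2: rank ker ∂_2 − rank ∂_3 = (3 − 3) − 0 = 0, and there is no ∂_3, so H_2 ≅ 0.

Hence the Betti numbers are b_0 = 1, b_1 = 5, b_2 = 0.

b_0 = 1, b_1 = 5, b_2 = 0.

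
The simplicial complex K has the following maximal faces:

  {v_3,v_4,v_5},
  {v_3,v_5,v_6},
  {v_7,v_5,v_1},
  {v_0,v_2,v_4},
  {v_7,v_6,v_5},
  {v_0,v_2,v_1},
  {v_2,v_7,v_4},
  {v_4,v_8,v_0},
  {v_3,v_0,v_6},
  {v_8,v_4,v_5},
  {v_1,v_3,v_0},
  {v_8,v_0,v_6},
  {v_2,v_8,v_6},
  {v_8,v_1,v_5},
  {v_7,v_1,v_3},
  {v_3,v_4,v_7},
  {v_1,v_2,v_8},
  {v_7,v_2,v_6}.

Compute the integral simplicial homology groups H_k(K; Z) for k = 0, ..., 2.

H_0 = Z,  H_1 = Z ⊕ Z/2Z,  H_2 = 0.

K has 9 vertices, 27 edges, 18 triangles.
rank ∂_0 = 0, rank ∂_1 = 8 ⇒ b_0 = 9 − 0 − 8 = 1; all invariant factors of ∂_1 are 1 so no torsion. So H_0 ≅ Z.
rank ∂_1 = 8, rank ∂_2 = 18 ⇒ b_1 = 27 − 8 − 18 = 1; ∂_2 has invariant factor(s) [2] giving torsion. So H_1 ≅ Z ⊕ Z/2Z.
rank ∂_2 = 18, rank ∂_3 = 0 ⇒ b_2 = 18 − 18 − 0 = 0. So H_2 ≅ 0.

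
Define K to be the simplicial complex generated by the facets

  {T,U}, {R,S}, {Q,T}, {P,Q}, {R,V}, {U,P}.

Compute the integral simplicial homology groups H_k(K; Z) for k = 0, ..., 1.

We work with the vertex ordering P < Q < R < S < T < U < V. The simplices of K, each written with vertices in increasing order, are:

  0-simplices (7): P, Q, R, S, T, U, V
  1-simplices (6): PQ, PU, QT, RS, RV, TU

giving chain groups C_0 ≅ Z^7, C_1 ≅ Z^6.

The boundary map ∂_1: C_1 → C_0 sends each edge [p,q] (with p < q) to q − p.
As a 7×6 matrix over Z this has rank 5, with invariant factors (1,1,1,1,1).

From H_k ≅ ker(∂_k) / im(∂_{k+1}) we obtain:

  H_0: rank C_0 − rank ∂_1 = 7 − 5 = 2, and the invariant factors of ∂_1 are all 1, so H_0 = Z^2.
  H_1: rank ker ∂_1 − rank ∂_2 = (6 − 5) − 0 = 1, and there is no ∂_2, so H_1 = Z.

As a check, the Euler characteristic is 7 − 6 = 1, which agrees with 2 − 1 = 1.

H_0 ≅ Z^2,  H_1 ≅ Z.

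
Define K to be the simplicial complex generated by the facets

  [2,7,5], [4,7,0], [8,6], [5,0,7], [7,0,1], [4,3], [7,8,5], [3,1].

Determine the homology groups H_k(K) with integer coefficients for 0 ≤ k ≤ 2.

Order the vertices as 0 < 1 < 2 < 3 < 4 < 5 < 6 < 7 < 8. Listing each simplex with vertices in this order, K has dimension 2 with simplices:

  0-simplices (9): [0], [1], [2], [3], [4], [5], [6], [7], [8]
  1-simplices (14): [0,1], [0,4], [0,5], [0,7], [1,3], [1,7], [2,5], [2,7], [3,4], [4,7], [5,7], [5,8], [6,8], [7,8]
  2-simplices (5): [0,1,7], [0,4,7], [0,5,7], [2,5,7], [5,7,8]

so the chain groups are C_0 ≅ Z^9, C_1 ≅ Z^14, C_2 ≅ Z^5.

∂_1: C_1 → C_0 maps an edge to its endpoints' difference, ∂[p,q] = q − p. For instance
  ∂[4,7] = [7] − [4].
The 9×14 boundary matrix has rank 8 and Smith normal form diag(1,1,1,1,1,1,1,1).

∂_2: C_2 → C_1 acts by ∂[p,q,r] = [q,r] − [p,r] + [p,q]. For instance
  ∂[0,1,7] = [1,7] − [0,7] + [0,1],
  ∂[5,7,8] = [7,8] − [5,8] + [5,7].
This gives a 14×5 integer matrix of rank 5; reducing to Smith normal form yields diagonal entries (1,1,1,1,1).

Reading off H_k = ker ∂_k / im ∂_{k+1}:

  H_0: rank C_0 − rank ∂_1 = 9 − 8 = 1, and the invariant factors of ∂_1 are all 1, so H_0 ≅ Z.
  H_1: rank ker ∂_1 − rank ∂_2 = (14 − 8) − 5 = 1, and the invariant factors of ∂_2 are all 1, so H_1 ≅ Z.
  H_2: rank ker ∂_2 − rank ∂_3 = (5 − 5) − 0 = 0, and there is no ∂_3, so H_2 ≅ 0.

H_0 = Z,  H_1 = Z,  H_2 = 0.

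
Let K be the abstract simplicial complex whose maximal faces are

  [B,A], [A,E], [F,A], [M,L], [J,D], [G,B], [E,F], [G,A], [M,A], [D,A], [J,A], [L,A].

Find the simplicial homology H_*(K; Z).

H_0 ≅ Z,  H_1 ≅ Z^4.

Fix the vertex order A < B < D < E < F < G < J < L < M and write every simplex with vertices in increasing order. Then dim K = 1 and the simplices of K are:

  0-simplices (9): A, B, D, E, F, G, J, L, M
  1-simplices (12): AB, AD, AE, AF, AG, AJ, AL, AM, BG, DJ, EF, LM

Hence C_0 ≅ Z^9, C_1 ≅ Z^12.

The boundary map ∂_1: C_1 → C_0 is given by ∂[p,q] = [q] − [p].
As a 9×12 matrix over Z this has rank 8, with invariant factors (1,1,1,1,1,1,1,1).

From H_k ≅ ker(∂_k) / im(∂_{k+1}) we obtain:

  H_0: rank C_0 − rank ∂_1 = 9 − 8 = 1, and the invariant factors of ∂_1 are all 1, so H_0 ≅ Z.
  H_1: rank ker ∂_1 − rank ∂_2 = (12 − 8) − 0 = 4, and there is no ∂_2, so H_1 ≅ Z^4.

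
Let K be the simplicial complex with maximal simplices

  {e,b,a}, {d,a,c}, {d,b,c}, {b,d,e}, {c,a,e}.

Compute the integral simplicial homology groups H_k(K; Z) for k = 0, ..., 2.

H_0 = Z,  H_1 = Z,  H_2 = 0.

Take the total order a < b < c < d < e on the vertex set. Then K (dimension 2) consists of the simplices:

  0-simplices (5): a, b, c, d, e
  1-simplices (10): ab, ac, ad, ae, bc, bd, be, cd, ce, de
  2-simplices (5): abe, acd, ace, bcd, bde

so the chain groups are C_0 ≅ Z^5, C_1 ≅ Z^10, C_2 ≅ Z^5.

∂_1: C_1 → C_0 is given by ∂[p,q] = [q] − [p]. For instance
  ∂bc = c − b.
The resulting 5×10 matrix has rank 4, and its Smith normal form has invariant factors (1,1,1,1).

The boundary map ∂_2: C_2 → C_1 sends each 2-simplex [p,q,r] to [q,r] − [p,r] + [p,q]. For instance
  ∂bde = de − be + bd,
  ∂bcd = cd − bd + bc.
The resulting 10×5 matrix has rank 5, and its Smith normal form has invariant factors (1,1,1,1,1).

Reading off H_k = ker ∂_k / im ∂_{k+1}:

  H_0: rank C_0 − rank ∂_1 = 5 − 4 = 1, and the invariant factors of ∂_1 are all 1, so H_0 = Z.
  H_1: rank ker ∂_1 − rank ∂_2 = (10 − 4) − 5 = 1, and the invariant factors of ∂_2 are all 1, so H_1 = Z.
  H_2: rank ker ∂_2 − rank ∂_3 = (5 − 5) − 0 = 0, and there is no ∂_3, so H_2 = 0.

As a check, the Euler characteristic is 5 − 10 + 5 = 0, which agrees with 1 − 1 + 0 = 0.
(K is a triangulation of the Möbius band.)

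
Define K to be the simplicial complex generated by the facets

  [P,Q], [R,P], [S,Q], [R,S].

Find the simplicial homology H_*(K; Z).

H_0 ≅ Z,  H_1 ≅ Z.

Take the total order P < Q < R < S on the vertex set. Then K (dimension 1) consists of the simplices:

  0-simplices (4): P, Q, R, S
  1-simplices (4): PQ, PR, QS, RS

Hence C_0 ≅ Z^4, C_1 ≅ Z^4.

∂_1: C_1 → C_0 sends each edge [p,q] (with p < q) to q − p.
As a 4×4 matrix over Z this has rank 3, with invariant factors (1,1,1).

Computing H_k = (kernel of ∂_k) / (image of ∂_{k+1}):

  H_0: rank C_0 − rank ∂_1 = 4 − 3 = 1, and the invariant factors of ∂_1 are all 1, so H_0 ≅ Z.
  H_1: rank ker ∂_1 − rank ∂_2 = (4 − 3) − 0 = 1, and there is no ∂_2, so H_1 ≅ Z.

As a check, the Euler characteristic is 4 − 4 = 0, which agrees with 1 − 1 = 0.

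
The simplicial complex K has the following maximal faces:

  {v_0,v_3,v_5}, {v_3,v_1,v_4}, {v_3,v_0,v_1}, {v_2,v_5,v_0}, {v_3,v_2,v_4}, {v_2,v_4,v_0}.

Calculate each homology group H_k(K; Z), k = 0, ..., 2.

H_0 = Z,  H_1 = Z,  H_2 = 0.

K has 6 vertices, 12 edges, 6 triangles.
rank ∂_0 = 0, rank ∂_1 = 5 ⇒ b_0 = 6 − 0 − 5 = 1; all invariant factors of ∂_1 are 1 so no torsion. So H_0 ≅ Z.
rank ∂_1 = 5, rank ∂_2 = 6 ⇒ b_1 = 12 − 5 − 6 = 1; all invariant factors of ∂_2 are 1 so no torsion. So H_1 ≅ Z.
rank ∂_2 = 6, rank ∂_3 = 0 ⇒ b_2 = 6 − 6 − 0 = 0. So H_2 ≅ 0.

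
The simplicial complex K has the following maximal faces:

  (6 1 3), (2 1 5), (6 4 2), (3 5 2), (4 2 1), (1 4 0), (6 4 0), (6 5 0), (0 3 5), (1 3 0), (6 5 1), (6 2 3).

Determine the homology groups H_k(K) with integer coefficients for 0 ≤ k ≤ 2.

Fix the vertex order 0 < 1 < 2 < 3 < 4 < 5 < 6 and write every simplex with vertices in increasing order. Then dim K = 2 and the simplices of K are:

  0-simplices (7): [0], [1], [2], [3], [4], [5], [6]
  1-simplices (18): [0,1], [0,3], [0,4], [0,5], [0,6], [1,2], [1,3], [1,4], [1,5], [1,6], [2,3], [2,4], [2,5], [2,6], [3,5], [3,6], [4,6], [5,6]
  2-simplices (12): [0,1,3], [0,1,4], [0,3,5], [0,4,6], [0,5,6], [1,2,4], [1,2,5], [1,3,6], [1,5,6], [2,3,5], [2,3,6], [2,4,6]

Hence C_0 ≅ Z^7, C_1 ≅ Z^18, C_2 ≅ Z^12.

∂_1: C_1 → C_0 maps an edge to its endpoints' difference, ∂[p,q] = q − p. For instance
  ∂[2,5] = [5] − [2].
The 7×18 boundary matrix has rank 6 and Smith normal form diag(1,1,1,1,1,1).

The boundary map ∂_2: C_2 → C_1 maps a triangle to the signed sum of its edges. For instance
  ∂[2,3,5] = [3,5] − [2,5] + [2,3],
  ∂[1,2,4] = [2,4] − [1,4] + [1,2].
The resulting 18×12 matrix has rank 12, and its Smith normal form has invariant factors (1,1,1,1,1,1,1,1,1,1,1,2).

Now H_k = ker ∂_k / im ∂_{k+1}, so:

  H_0: rank C_0 − rank ∂_1 = 7 − 6 = 1, and the invariant factors of ∂_1 are all 1, so H_0 ≅ Z.
  H_1: rank ker ∂_1 − rank ∂_2 = (18 − 6) − 12 = 0, and ∂_2 has invariant factor 2 > 1, so H_1 ≅ Z/2Z.
  H_2: rank ker ∂_2 − rank ∂_3 = (12 − 12) − 0 = 0, and there is no ∂_3, so H_2 ≅ 0.

As a check, the Euler characteristic is 7 − 18 + 12 = 1, which agrees with 1 − 0 + 0 = 1.
(K is a triangulation of the real projective plane RP^2.)

H_0 ≅ Z,  H_1 ≅ Z/2Z,  H_2 = 0.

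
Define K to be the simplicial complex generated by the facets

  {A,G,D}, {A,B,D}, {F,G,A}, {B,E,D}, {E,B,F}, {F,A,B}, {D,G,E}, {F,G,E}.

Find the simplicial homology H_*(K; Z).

H_0 = Z,  H_1 = 0,  H_2 = Z.

We work with the vertex ordering A < B < D < E < F < G. The simplices of K, each written with vertices in increasing order, are:

  0-simplices (6): A, B, D, E, F, G
  1-simplices (12): AB, AD, AF, AG, BD, BE, BF, DE, DG, EF, EG, FG
  2-simplices (8): ABD, ABF, ADG, AFG, BDE, BEF, DEG, EFG

giving chain groups C_0 ≅ Z^6, C_1 ≅ Z^12, C_2 ≅ Z^8.

∂_1: C_1 → C_0 maps an edge to its endpoints' difference, ∂[p,q] = q − p. For instance
  ∂EF = F − E.
The 6×12 boundary matrix has rank 5 and Smith normal form diag(1,1,1,1,1).

The boundary map ∂_2: C_2 → C_1 acts by ∂[p,q,r] = [q,r] − [p,r] + [p,q]. For instance
  ∂BDE = DE − BE + BD,
  ∂ABF = BF − AF + AB.
The 12×8 boundary matrix has rank 7 and Smith normal form diag(1,1,1,1,1,1,1).

From H_k ≅ ker(∂_k) / im(∂_{k+1}) we obtain:

  H_0: rank C_0 − rank ∂_1 = 6 − 5 = 1, and the invariant factors of ∂_1 are all 1, so H_0 ≅ Z.
  H_1: rank ker ∂_1 − rank ∂_2 = (12 − 5) − 7 = 0, and the invariant factors of ∂_2 are all 1, so H_1 ≅ 0.
  H_2: rank ker ∂_2 − rank ∂_3 = (8 − 7) − 0 = 1, and there is no ∂_3, so H_2 ≅ Z.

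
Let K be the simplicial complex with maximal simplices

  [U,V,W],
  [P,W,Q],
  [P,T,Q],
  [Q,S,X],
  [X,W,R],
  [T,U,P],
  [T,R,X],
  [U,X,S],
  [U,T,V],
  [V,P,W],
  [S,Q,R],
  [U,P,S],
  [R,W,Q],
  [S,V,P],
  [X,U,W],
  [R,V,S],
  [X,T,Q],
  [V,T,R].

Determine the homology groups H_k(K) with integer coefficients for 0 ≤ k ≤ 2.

H_0 = Z,  H_1 = Z ⊕ Z/2Z,  H_2 = 0.

Fix the vertex order P < Q < R < S < T < U < V < W < X and write every simplex with vertices in increasing order. Then dim K = 2 and the simplices of K are:

  0-simplices (9): P, Q, R, S, T, U, V, W, X
  1-simplices (27): PQ, PS, PT, PU, PV, PW, QR, QS, QT, QW, QX, RS, RT, RV, RW, RX, SU, SV, SX, TU, TV, TX, UV, UW, UX, VW, WX
  2-simplices (18): PQT, PQW, PSU, PSV, PTU, PVW, QRS, QRW, QSX, QTX, RSV, RTV, RTX, RWX, SUX, TUV, UVW, UWX

giving chain groups C_0 ≅ Z^9, C_1 ≅ Z^27, C_2 ≅ Z^18.

∂_1: C_1 → C_0 maps an edge to its endpoints' difference, ∂[p,q] = q − p. For instance
  ∂UX = X − U.
This gives a 9×27 integer matrix of rank 8; reducing to Smith normal form yields diagonal entries (1,1,1,1,1,1,1,1).

The boundary map ∂_2: C_2 → C_1 acts by ∂[p,q,r] = [q,r] − [p,r] + [p,q]. For instance
  ∂PSV = SV − PV + PS,
  ∂RTV = TV − RV + RT.
The 27×18 boundary matrix has rank 18 and Smith normal form diag(1,1,1,1,1,1,1,1,1,1,1,1,1,1,1,1,1,2).

Computing H_k = (kernel of ∂_k) / (image of ∂_{k+1}):

  H_0: rank C_0 − rank ∂_1 = 9 − 8 = 1, and the invariant factors of ∂_1 are all 1, so H_0 = Z.
  H_1: rank ker ∂_1 − rank ∂_2 = (27 − 8) − 18 = 1, and ∂_2 has invariant factor 2 > 1, so H_1 = Z ⊕ Z/2Z.
  H_2: rank ker ∂_2 − rank ∂_3 = (18 − 18) − 0 = 0, and there is no ∂_3, so H_2 = 0.

(K is a triangulation of the Klein bottle.)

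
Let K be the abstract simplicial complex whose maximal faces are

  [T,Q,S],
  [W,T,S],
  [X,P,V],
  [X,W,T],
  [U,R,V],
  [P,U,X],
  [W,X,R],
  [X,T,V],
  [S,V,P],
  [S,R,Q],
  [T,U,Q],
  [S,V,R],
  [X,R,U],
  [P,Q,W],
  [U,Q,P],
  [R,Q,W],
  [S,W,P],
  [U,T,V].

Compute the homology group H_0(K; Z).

Order the vertices as P < Q < R < S < T < U < V < W < X. Listing each simplex with vertices in this order, K has dimension 2 with simplices:

  0-simplices (9): P, Q, R, S, T, U, V, W, X
  1-simplices (27): PQ, PS, PU, PV, PW, PX, QR, QS, QT, QU, QW, RS, RU, RV, RW, RX, ST, SV, SW, TU, TV, TW, TX, UV, UX, VX, WX
  2-simplices (18): PQU, PQW, PSV, PSW, PUX, PVX, QRS, QRW, QST, QTU, RSV, RUV, RUX, RWX, STW, TUV, TVX, TWX

so the chain groups are C_0 ≅ Z^9, C_1 ≅ Z^27, C_2 ≅ Z^18.

Boundary ∂_1: C_1 → C_0 maps an edge to its endpoints' difference, ∂[p,q] = q − p. For instance
  ∂WX = X − W.
This gives a 9×27 integer matrix of rank 8; reducing to Smith normal form yields diagonal entries (1,1,1,1,1,1,1,1).

Boundary ∂_2: C_2 → C_1 sends each 2-simplex [p,q,r] to [q,r] − [p,r] + [p,q]. For instance
  ∂RSV = SV − RV + RS,
  ∂RUV = UV − RV + RU.
This gives a 27×18 integer matrix of rank 18; reducing to Smith normal form yields diagonal entries (1,1,1,1,1,1,1,1,1,1,1,1,1,1,1,1,1,2).

Computing H_k = (kernel of ∂_k) / (image of ∂_{k+1}):

  H_0: rank C_0 − rank ∂_1 = 9 − 8 = 1, and the invariant factors of ∂_1 are all 1, so H_0 = Z.

H_0 = Z.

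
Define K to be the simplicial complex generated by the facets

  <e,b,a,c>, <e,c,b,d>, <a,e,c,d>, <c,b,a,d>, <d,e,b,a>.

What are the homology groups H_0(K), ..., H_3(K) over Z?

Take the total order a < b < c < d < e on the vertex set. Then K (dimension 3) consists of the simplices:

  0-simplices (5): a, b, c, d, e
  1-simplices (10): ab, ac, ad, ae, bc, bd, be, cd, ce, de
  2-simplices (10): abc, abd, abe, acd, ace, ade, bcd, bce, bde, cde
  3-simplices (5): abcd, abce, abde, acde, bcde

so the chain groups are C_0 ≅ Z^5, C_1 ≅ Z^10, C_2 ≅ Z^10, C_3 ≅ Z^5.

∂_1: C_1 → C_0 sends each edge [p,q] (with p < q) to q − p.
As a 5×10 matrix over Z this has rank 4, with invariant factors (1,1,1,1).

∂_2: C_2 → C_1 acts by ∂[p,q,r] = [q,r] − [p,r] + [p,q]. For instance
  ∂ade = de − ae + ad,
  ∂bde = de − be + bd.
As a 10×10 matrix over Z this has rank 6, with invariant factors (1,1,1,1,1,1).

∂_3: C_3 → C_2 sends each 3-simplex σ to the alternating sum Σ_i (−1)^i (σ with its i-th vertex removed). For instance
  ∂bcde = cde − bde + bce − bcd,
  ∂acde = cde − ade + ace − acd.
As a 10×5 matrix over Z this has rank 4, with invariant factors (1,1,1,1).

Now H_k = ker ∂_k / im ∂_{k+1}, so:

  H_0: rank C_0 − rank ∂_1 = 5 − 4 = 1, and the invariant factors of ∂_1 are all 1, so H_0 ≅ Z.
  H_1: rank ker ∂_1 − rank ∂_2 = (10 − 4) − 6 = 0, and the invariant factors of ∂_2 are all 1, so H_1 ≅ 0.
  H_2: rank ker ∂_2 − rank ∂_3 = (10 − 6) − 4 = 0, and the invariant factors of ∂_3 are all 1, so H_2 ≅ 0.
  H_3: rank ker ∂_3 − rank ∂_4 = (5 − 4) − 0 = 1, and there is no ∂_4, so H_3 ≅ Z.

As a check, the Euler characteristic is 5 − 10 + 10 − 5 = 0, which agrees with 1 − 0 + 0 − 1 = 0.
(K is a triangulation of the 3-sphere S^3.)

H_0 = Z,  H_1 = 0,  H_2 = 0,  H_3 = Z.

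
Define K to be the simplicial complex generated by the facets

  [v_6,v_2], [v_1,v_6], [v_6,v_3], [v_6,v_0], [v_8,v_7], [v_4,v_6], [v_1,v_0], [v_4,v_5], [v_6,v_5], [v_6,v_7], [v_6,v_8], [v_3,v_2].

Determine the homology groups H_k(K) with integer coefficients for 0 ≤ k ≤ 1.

Take the total order v_0 < v_1 < v_2 < v_3 < v_4 < v_5 < v_6 < v_7 < v_8 on the vertex set. Then K (dimension 1) consists of the simplices:

  0-simplices (9): [v_0], [v_1], [v_2], [v_3], [v_4], [v_5], [v_6], [v_7], [v_8]
  1-simplices (12): [v_0,v_1], [v_0,v_6], [v_1,v_6], [v_2,v_3], [v_2,v_6], [v_3,v_6], [v_4,v_5], [v_4,v_6], [v_5,v_6], [v_6,v_7], [v_6,v_8], [v_7,v_8]

so the chain groups are C_0 ≅ Z^9, C_1 ≅ Z^12.

The boundary map ∂_1: C_1 → C_0 sends each edge [p,q] (with p < q) to q − p. For instance
  ∂[v_0,v_6] = [v_6] − [v_0].
The resulting 9×12 matrix has rank 8, and its Smith normal form has invariant factors (1,1,1,1,1,1,1,1).

Reading off H_k = ker ∂_k / im ∂_{k+1}:

  H_0: rank C_0 − rank ∂_1 = 9 − 8 = 1, and the invariant factors of ∂_1 are all 1, so H_0 ≅ Z.
  H_1: rank ker ∂_1 − rank ∂_2 = (12 − 8) − 0 = 4, and there is no ∂_2, so H_1 ≅ Z^4.

H_0 ≅ Z,  H_1 ≅ Z^4.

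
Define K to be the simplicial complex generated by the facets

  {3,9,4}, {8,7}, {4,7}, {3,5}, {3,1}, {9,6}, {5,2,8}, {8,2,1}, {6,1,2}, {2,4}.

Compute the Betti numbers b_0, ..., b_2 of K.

Fix the vertex order 1 < 2 < 3 < 4 < 5 < 6 < 7 < 8 < 9 and write every simplex with vertices in increasing order. Then dim K = 2 and the simplices of K are:

  0-simplices (9): [1], [2], [3], [4], [5], [6], [7], [8], [9]
  1-simplices (16): [1,2], [1,3], [1,6], [1,8], [2,4], [2,5], [2,6], [2,8], [3,4], [3,5], [3,9], [4,7], [4,9], [5,8], [6,9], [7,8]
  2-simplices (4): [1,2,6], [1,2,8], [2,5,8], [3,4,9]

so the chain groups are C_0 ≅ Z^9, C_1 ≅ Z^16, C_2 ≅ Z^4.

The boundary map ∂_1: C_1 → C_0 is given by ∂[p,q] = [q] − [p]. For instance
  ∂[2,5] = [5] − [2].
As a 9×16 matrix over Z this has rank 8, with invariant factors (1,1,1,1,1,1,1,1).

Boundary ∂_2: C_2 → C_1 acts by ∂[p,q,r] = [q,r] − [p,r] + [p,q]. For instance
  ∂[1,2,8] = [2,8] − [1,8] + [1,2],
  ∂[3,4,9] = [4,9] − [3,9] + [3,4].
The resulting 16×4 matrix has rank 4, and its Smith normal form has invariant factors (1,1,1,1).

Computing H_k = (kernel of ∂_k) / (image of ∂_{k+1}):

  H_0: rank C_0 − rank ∂_1 = 9 − 8 = 1, and the invariant factors of ∂_1 are all 1, so H_0 = Z.
  H_1: rank ker ∂_1 − rank ∂_2 = (16 − 8) − 4 = 4, and the invariant factors of ∂_2 are all 1, so H_1 = Z^4.
  H_2: rank ker ∂_2 − rank ∂_3 = (4 − 4) − 0 = 0, and there is no ∂_3, so H_2 = 0.

Hence the Betti numbers are b_0 = 1, b_1 = 4, b_2 = 0.

b_0 = 1, b_1 = 4, b_2 = 0.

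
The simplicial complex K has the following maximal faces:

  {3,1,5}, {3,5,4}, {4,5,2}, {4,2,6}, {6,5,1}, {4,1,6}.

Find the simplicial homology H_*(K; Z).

We work with the vertex ordering 1 < 2 < 3 < 4 < 5 < 6. The simplices of K, each written with vertices in increasing order, are:

  0-simplices (6): [1], [2], [3], [4], [5], [6]
  1-simplices (12): [1,3], [1,4], [1,5], [1,6], [2,4], [2,5], [2,6], [3,4], [3,5], [4,5], [4,6], [5,6]
  2-simplices (6): [1,3,5], [1,4,6], [1,5,6], [2,4,5], [2,4,6], [3,4,5]

giving chain groups C_0 ≅ Z^6, C_1 ≅ Z^12, C_2 ≅ Z^6.

∂_1: C_1 → C_0 sends each edge [p,q] (with p < q) to q − p. For instance
  ∂[2,4] = [4] − [2].
This gives a 6×12 integer matrix of rank 5; reducing to Smith normal form yields diagonal entries (1,1,1,1,1).

The boundary map ∂_2: C_2 → C_1 acts by ∂[p,q,r] = [q,r] − [p,r] + [p,q]. For instance
  ∂[2,4,5] = [4,5] − [2,5] + [2,4],
  ∂[1,4,6] = [4,6] − [1,6] + [1,4].
The resulting 12×6 matrix has rank 6, and its Smith normal form has invariant factors (1,1,1,1,1,1).

Computing H_k = (kernel of ∂_k) / (image of ∂_{k+1}):

  H_0: rank C_0 − rank ∂_1 = 6 − 5 = 1, and the invariant factors of ∂_1 are all 1, so H_0 = Z.
  H_1: rank ker ∂_1 − rank ∂_2 = (12 − 5) − 6 = 1, and the invariant factors of ∂_2 are all 1, so H_1 = Z.
  H_2: rank ker ∂_2 − rank ∂_3 = (6 − 6) − 0 = 0, and there is no ∂_3, so H_2 = 0.

As a check, the Euler characteristic is 6 − 12 + 6 = 0, which agrees with 1 − 1 + 0 = 0.

H_0 ≅ Z,  H_1 ≅ Z,  H_2 = 0.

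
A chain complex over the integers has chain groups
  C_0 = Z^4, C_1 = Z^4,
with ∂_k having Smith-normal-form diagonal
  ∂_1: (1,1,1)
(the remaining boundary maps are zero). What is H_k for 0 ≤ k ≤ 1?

H_0: b_0 = 4 − 0 − 3 = 1; torsion from ∂_1 factors > 1: none. So H_0 = Z.
H_1: b_1 = 4 − 3 − 0 = 1; torsion from ∂_2 factors > 1: none. So H_1 = Z.

H_0 = Z,  H_1 = Z.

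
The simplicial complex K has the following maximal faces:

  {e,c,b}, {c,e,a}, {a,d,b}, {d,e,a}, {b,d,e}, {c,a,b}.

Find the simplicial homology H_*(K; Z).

H_0 = Z,  H_1 = 0,  H_2 = Z.

Take the total order a < b < c < d < e on the vertex set. Then K (dimension 2) consists of the simplices:

  0-simplices (5): a, b, c, d, e
  1-simplices (9): ab, ac, ad, ae, bc, bd, be, ce, de
  2-simplices (6): abc, abd, ace, ade, bce, bde

Hence C_0 ≅ Z^5, C_1 ≅ Z^9, C_2 ≅ Z^6.

∂_1: C_1 → C_0 sends each edge [p,q] (with p < q) to q − p. For instance
  ∂bc = c − b.
The 5×9 boundary matrix has rank 4 and Smith normal form diag(1,1,1,1).

The boundary map ∂_2: C_2 → C_1 sends each 2-simplex [p,q,r] to [q,r] − [p,r] + [p,q]. For instance
  ∂bce = ce − be + bc,
  ∂abc = bc − ac + ab.
The 9×6 boundary matrix has rank 5 and Smith normal form diag(1,1,1,1,1).

From H_k ≅ ker(∂_k) / im(∂_{k+1}) we obtain:

  H_0: rank C_0 − rank ∂_1 = 5 − 4 = 1, and the invariant factors of ∂_1 are all 1, so H_0 ≅ Z.
  H_1: rank ker ∂_1 − rank ∂_2 = (9 − 4) − 5 = 0, and the invariant factors of ∂_2 are all 1, so H_1 ≅ 0.
  H_2: rank ker ∂_2 − rank ∂_3 = (6 − 5) − 0 = 1, and there is no ∂_3, so H_2 ≅ Z.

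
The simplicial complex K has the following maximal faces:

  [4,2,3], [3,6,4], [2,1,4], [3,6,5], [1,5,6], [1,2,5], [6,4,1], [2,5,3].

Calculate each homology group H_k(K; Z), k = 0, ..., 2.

We work with the vertex ordering 1 < 2 < 3 < 4 < 5 < 6. The simplices of K, each written with vertices in increasing order, are:

  0-simplices (6): [1], [2], [3], [4], [5], [6]
  1-simplices (12): [1,2], [1,4], [1,5], [1,6], [2,3], [2,4], [2,5], [3,4], [3,5], [3,6], [4,6], [5,6]
  2-simplices (8): [1,2,4], [1,2,5], [1,4,6], [1,5,6], [2,3,4], [2,3,5], [3,4,6], [3,5,6]

Hence C_0 ≅ Z^6, C_1 ≅ Z^12, C_2 ≅ Z^8.

∂_1: C_1 → C_0 sends each edge [p,q] (with p < q) to q − p.
The resulting 6×12 matrix has rank 5, and its Smith normal form has invariant factors (1,1,1,1,1).

Boundary ∂_2: C_2 → C_1 sends each 2-simplex [p,q,r] to [q,r] − [p,r] + [p,q]. For instance
  ∂[2,3,4] = [3,4] − [2,4] + [2,3],
  ∂[3,4,6] = [4,6] − [3,6] + [3,4].
The resulting 12×8 matrix has rank 7, and its Smith normal form has invariant factors (1,1,1,1,1,1,1).

Computing H_k = (kernel of ∂_k) / (image of ∂_{k+1}):

  H_0: rank C_0 − rank ∂_1 = 6 − 5 = 1, and the invariant factors of ∂_1 are all 1, so H_0 ≅ Z.
  H_1: rank ker ∂_1 − rank ∂_2 = (12 − 5) − 7 = 0, and the invariant factors of ∂_2 are all 1, so H_1 ≅ 0.
  H_2: rank ker ∂_2 − rank ∂_3 = (8 − 7) − 0 = 1, and there is no ∂_3, so H_2 ≅ Z.

H_0 ≅ Z,  H_1 = 0,  H_2 ≅ Z.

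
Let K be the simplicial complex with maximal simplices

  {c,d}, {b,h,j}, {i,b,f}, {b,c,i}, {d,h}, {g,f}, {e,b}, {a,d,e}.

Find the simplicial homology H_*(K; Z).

H_0 ≅ Z,  H_1 ≅ Z^2,  H_2 = 0.

Take the total order a < b < c < d < e < f < g < h < i < j on the vertex set. Then K (dimension 2) consists of the simplices:

  0-simplices (10): a, b, c, d, e, f, g, h, i, j
  1-simplices (15): ad, ae, bc, be, bf, bh, bi, bj, cd, ci, de, dh, fg, fi, hj
  2-simplices (4): ade, bci, bfi, bhj

giving chain groups C_0 ≅ Z^10, C_1 ≅ Z^15, C_2 ≅ Z^4.

∂_1: C_1 → C_0 is given by ∂[p,q] = [q] − [p].
The 10×15 boundary matrix has rank 9 and Smith normal form diag(1,1,1,1,1,1,1,1,1).

∂_2: C_2 → C_1 sends each 2-simplex [p,q,r] to [q,r] − [p,r] + [p,q]. For instance
  ∂bfi = fi − bi + bf,
  ∂bci = ci − bi + bc.
The 15×4 boundary matrix has rank 4 and Smith normal form diag(1,1,1,1).

From H_k ≅ ker(∂_k) / im(∂_{k+1}) we obtain:

  H_0: rank C_0 − rank ∂_1 = 10 − 9 = 1, and the invariant factors of ∂_1 are all 1, so H_0 ≅ Z.
  H_1: rank ker ∂_1 − rank ∂_2 = (15 − 9) − 4 = 2, and the invariant factors of ∂_2 are all 1, so H_1 ≅ Z^2.
  H_2: rank ker ∂_2 − rank ∂_3 = (4 − 4) − 0 = 0, and there is no ∂_3, so H_2 ≅ 0.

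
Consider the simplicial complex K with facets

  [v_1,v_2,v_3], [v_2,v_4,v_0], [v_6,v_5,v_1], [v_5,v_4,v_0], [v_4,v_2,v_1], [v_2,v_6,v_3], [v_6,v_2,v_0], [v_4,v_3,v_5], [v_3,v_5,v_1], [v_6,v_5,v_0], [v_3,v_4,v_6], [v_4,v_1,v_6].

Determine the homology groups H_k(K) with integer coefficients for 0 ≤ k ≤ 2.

We work with the vertex ordering v_0 < v_1 < v_2 < v_3 < v_4 < v_5 < v_6. The simplices of K, each written with vertices in increasing order, are:

  0-simplices (7): [v_0], [v_1], [v_2], [v_3], [v_4], [v_5], [v_6]
  1-simplices (18): (18 of them)
  2-simplices (12): (12 of them)

so the chain groups are C_0 ≅ Z^7, C_1 ≅ Z^18, C_2 ≅ Z^12.

The boundary map ∂_1: C_1 → C_0 maps an edge to its endpoints' difference, ∂[p,q] = q − p.
As a 7×18 matrix over Z this has rank 6, with invariant factors (1,1,1,1,1,1).

Boundary ∂_2: C_2 → C_1 sends each 2-simplex [p,q,r] to [q,r] − [p,r] + [p,q]. For instance
  ∂[v_1,v_3,v_5] = [v_3,v_5] − [v_1,v_5] + [v_1,v_3],
  ∂[v_1,v_2,v_4] = [v_2,v_4] − [v_1,v_4] + [v_1,v_2].
The resulting 18×12 matrix has rank 12, and its Smith normal form has invariant factors (1,1,1,1,1,1,1,1,1,1,1,2).

Computing H_k = (kernel of ∂_k) / (image of ∂_{k+1}):

  H_0: rank C_0 − rank ∂_1 = 7 − 6 = 1, and the invariant factors of ∂_1 are all 1, so H_0 ≅ Z.
  H_1: rank ker ∂_1 − rank ∂_2 = (18 − 6) − 12 = 0, and ∂_2 has invariant factor 2 > 1, so H_1 ≅ Z/2.
  H_2: rank ker ∂_2 − rank ∂_3 = (12 − 12) − 0 = 0, and there is no ∂_3, so H_2 ≅ 0.

As a check, the Euler characteristic is 7 − 18 + 12 = 1, which agrees with 1 − 0 + 0 = 1.

H_0 ≅ Z,  H_1 ≅ Z/2,  H_2 = 0.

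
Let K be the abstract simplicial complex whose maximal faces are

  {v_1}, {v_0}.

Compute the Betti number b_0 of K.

Fix the vertex order v_0 < v_1 and write every simplex with vertices in increasing order. Then dim K = 0 and the simplices of K are:

  0-simplices (2): [v_0], [v_1]

so the chain groups are C_0 ≅ Z^2.

Now H_k = ker ∂_k / im ∂_{k+1}, so:

  H_0: rank C_0 − rank ∂_1 = 2 − 0 = 2, and there is no ∂_1, so H_0 ≅ Z^2.

Hence the Betti numbers are b_0 = 2.

b_0 = 2.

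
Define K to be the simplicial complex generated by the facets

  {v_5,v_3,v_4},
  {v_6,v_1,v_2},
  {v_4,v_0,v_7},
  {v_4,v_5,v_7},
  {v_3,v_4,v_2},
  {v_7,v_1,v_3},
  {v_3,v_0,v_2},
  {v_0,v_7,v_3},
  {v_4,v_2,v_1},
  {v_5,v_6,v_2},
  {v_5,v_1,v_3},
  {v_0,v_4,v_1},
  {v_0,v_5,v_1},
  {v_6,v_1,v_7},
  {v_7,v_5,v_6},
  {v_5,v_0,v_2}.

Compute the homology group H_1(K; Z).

Fix the vertex order v_0 < v_1 < v_2 < v_3 < v_4 < v_5 < v_6 < v_7 and write every simplex with vertices in increasing order. Then dim K = 2 and the simplices of K are:

  0-simplices (8): [v_0], [v_1], [v_2], [v_3], [v_4], [v_5], [v_6], [v_7]
  1-simplices (24): (24 of them)
  2-simplices (16): (16 of them)

giving chain groups C_0 ≅ Z^8, C_1 ≅ Z^24, C_2 ≅ Z^16.

The boundary map ∂_1: C_1 → C_0 maps an edge to its endpoints' difference, ∂[p,q] = q − p. For instance
  ∂[v_0,v_4] = [v_4] − [v_0].
The 8×24 boundary matrix has rank 7 and Smith normal form diag(1,1,1,1,1,1,1).

The boundary map ∂_2: C_2 → C_1 acts by ∂[p,q,r] = [q,r] − [p,r] + [p,q]. For instance
  ∂[v_0,v_1,v_4] = [v_1,v_4] − [v_0,v_4] + [v_0,v_1],
  ∂[v_0,v_4,v_7] = [v_4,v_7] − [v_0,v_7] + [v_0,v_4].
The resulting 24×16 matrix has rank 15, and its Smith normal form has invariant factors (1,1,1,1,1,1,1,1,1,1,1,1,1,1,1).

Computing H_k = (kernel of ∂_k) / (image of ∂_{k+1}):

  H_1: rank ker ∂_1 − rank ∂_2 = (24 − 7) − 15 = 2, and the invariant factors of ∂_2 are all 1, so H_1 ≅ Z^2.

(K is a triangulation of the torus T^2.)

H_1 = Z^2.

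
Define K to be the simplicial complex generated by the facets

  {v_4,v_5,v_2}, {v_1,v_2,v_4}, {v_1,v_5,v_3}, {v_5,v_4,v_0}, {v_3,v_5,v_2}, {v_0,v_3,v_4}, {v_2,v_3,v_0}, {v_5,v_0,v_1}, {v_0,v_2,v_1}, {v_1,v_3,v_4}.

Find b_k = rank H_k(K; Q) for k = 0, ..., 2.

Order the vertices as v_0 < v_1 < v_2 < v_3 < v_4 < v_5. Listing each simplex with vertices in this order, K has dimension 2 with simplices:

  0-simplices (6): [v_0], [v_1], [v_2], [v_3], [v_4], [v_5]
  1-simplices (15): (15 of them)
  2-simplices (10): [v_0,v_1,v_2], [v_0,v_1,v_5], [v_0,v_2,v_3], [v_0,v_3,v_4], [v_0,v_4,v_5], [v_1,v_2,v_4], [v_1,v_3,v_4], [v_1,v_3,v_5], [v_2,v_3,v_5], [v_2,v_4,v_5]

giving chain groups C_0 ≅ Z^6, C_1 ≅ Z^15, C_2 ≅ Z^10.

Boundary ∂_1: C_1 → C_0 maps an edge to its endpoints' difference, ∂[p,q] = q − p.
The 6×15 boundary matrix has rank 5 and Smith normal form diag(1,1,1,1,1).

The boundary map ∂_2: C_2 → C_1 maps a triangle to the signed sum of its edges. For instance
  ∂[v_0,v_2,v_3] = [v_2,v_3] − [v_0,v_3] + [v_0,v_2],
  ∂[v_0,v_3,v_4] = [v_3,v_4] − [v_0,v_4] + [v_0,v_3].
The resulting 15×10 matrix has rank 10, and its Smith normal form has invariant factors (1,1,1,1,1,1,1,1,1,2).

Reading off H_k = ker ∂_k / im ∂_{k+1}:

  H_0: rank C_0 − rank ∂_1 = 6 − 5 = 1, and the invariant factors of ∂_1 are all 1, so H_0 ≅ Z.
  H_1: rank ker ∂_1 − rank ∂_2 = (15 − 5) − 10 = 0, and ∂_2 has invariant factor 2 > 1, so H_1 ≅ Z/2.
  H_2: rank ker ∂_2 − rank ∂_3 = (10 − 10) − 0 = 0, and there is no ∂_3, so H_2 ≅ 0.

As a check, the Euler characteristic is 6 − 15 + 10 = 1, which agrees with 1 − 0 + 0 = 1.

Hence the Betti numbers are b_0 = 1, b_1 = 0, b_2 = 0.

b_0 = 1, b_1 = 0, b_2 = 0.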